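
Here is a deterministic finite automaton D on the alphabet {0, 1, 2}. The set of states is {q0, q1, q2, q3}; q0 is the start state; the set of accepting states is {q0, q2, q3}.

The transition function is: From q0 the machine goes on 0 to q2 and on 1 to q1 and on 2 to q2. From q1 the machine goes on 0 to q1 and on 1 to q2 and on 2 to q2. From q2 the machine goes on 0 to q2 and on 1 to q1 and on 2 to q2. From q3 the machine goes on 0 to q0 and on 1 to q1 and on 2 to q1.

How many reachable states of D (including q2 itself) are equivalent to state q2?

2

States {q3} cannot be reached from the start state, so discard them.
P0 = {q0,q2} | {q1}.
No further refinement is possible. Final partition (2 blocks): {q0,q2} | {q1}.
The equivalence class containing q2 is {q0,q2}, of size 2.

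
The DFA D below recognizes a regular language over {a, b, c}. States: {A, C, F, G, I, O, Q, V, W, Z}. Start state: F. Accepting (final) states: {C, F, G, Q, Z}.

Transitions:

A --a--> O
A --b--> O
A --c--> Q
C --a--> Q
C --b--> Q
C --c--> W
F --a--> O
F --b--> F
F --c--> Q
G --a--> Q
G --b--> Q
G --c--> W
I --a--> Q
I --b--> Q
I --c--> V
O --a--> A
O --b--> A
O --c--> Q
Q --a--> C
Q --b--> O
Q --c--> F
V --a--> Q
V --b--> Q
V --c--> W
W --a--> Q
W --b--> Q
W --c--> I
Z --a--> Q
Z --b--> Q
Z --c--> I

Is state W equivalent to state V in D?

States {G,Z} cannot be reached from the start state, so discard them.
Start with accepting vs non-accepting: {C,F,Q} | {A,I,O,V,W}.
Refine {C,F,Q} on symbol a: members go to different blocks, giving {C,Q} and {F}.
Refine {C,Q} on symbol b: members go to different blocks, giving {Q} and {C}.
Split {A,I,O,V,W} by δ(·,a) → {I,V,W} and {A,O}.
No further refinement is possible. Final partition (5 blocks): {Q} | {I,V,W} | {F} | {C} | {A,O}.
W and V lie in the same block of the stable partition, so they are equivalent — no string distinguishes them.

Yes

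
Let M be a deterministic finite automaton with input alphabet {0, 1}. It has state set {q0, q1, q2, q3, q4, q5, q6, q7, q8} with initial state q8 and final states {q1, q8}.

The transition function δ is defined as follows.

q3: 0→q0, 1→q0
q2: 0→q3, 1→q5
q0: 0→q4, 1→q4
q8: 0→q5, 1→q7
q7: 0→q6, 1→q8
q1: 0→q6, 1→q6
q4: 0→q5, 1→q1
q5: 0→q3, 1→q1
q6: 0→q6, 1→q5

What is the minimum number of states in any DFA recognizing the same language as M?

8

First remove the unreachable states {q2}; 8 states remain.
Start with accepting vs non-accepting: {q1,q8} | {q0,q3,q4,q5,q6,q7}.
Split {q0,q3,q4,q5,q6,q7} by δ(·,1) → {q0,q3,q6} and {q4,q5,q7}.
Split {q1,q8} by δ(·,0) → {q1} and {q8}.
Split {q0,q3,q6} by δ(·,0) → {q3,q6} and {q0}.
Refine {q3,q6} on symbol 0: members go to different blocks, giving {q3} and {q6}.
Refine {q4,q5,q7} on symbol 0: members go to different blocks, giving {q4} and {q5} and {q7}.
No further refinement is possible. Final partition (8 blocks): {q1} | {q3} | {q4} | {q8} | {q0} | {q6} | {q5} | {q7}.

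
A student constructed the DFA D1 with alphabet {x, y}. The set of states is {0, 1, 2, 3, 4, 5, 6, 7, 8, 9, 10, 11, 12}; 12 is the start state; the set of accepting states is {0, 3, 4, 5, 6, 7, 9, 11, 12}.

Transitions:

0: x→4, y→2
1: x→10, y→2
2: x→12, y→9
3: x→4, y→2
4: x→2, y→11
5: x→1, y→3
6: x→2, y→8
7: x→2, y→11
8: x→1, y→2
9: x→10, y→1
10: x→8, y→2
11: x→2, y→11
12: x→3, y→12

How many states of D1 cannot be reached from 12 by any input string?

4

Starting at 12 and following transitions, the reachable set is {1, 2, 3, 4, 8, 9, 10, 11, 12}. That leaves 0, 5, 6, 7 unreachable — 4 in total.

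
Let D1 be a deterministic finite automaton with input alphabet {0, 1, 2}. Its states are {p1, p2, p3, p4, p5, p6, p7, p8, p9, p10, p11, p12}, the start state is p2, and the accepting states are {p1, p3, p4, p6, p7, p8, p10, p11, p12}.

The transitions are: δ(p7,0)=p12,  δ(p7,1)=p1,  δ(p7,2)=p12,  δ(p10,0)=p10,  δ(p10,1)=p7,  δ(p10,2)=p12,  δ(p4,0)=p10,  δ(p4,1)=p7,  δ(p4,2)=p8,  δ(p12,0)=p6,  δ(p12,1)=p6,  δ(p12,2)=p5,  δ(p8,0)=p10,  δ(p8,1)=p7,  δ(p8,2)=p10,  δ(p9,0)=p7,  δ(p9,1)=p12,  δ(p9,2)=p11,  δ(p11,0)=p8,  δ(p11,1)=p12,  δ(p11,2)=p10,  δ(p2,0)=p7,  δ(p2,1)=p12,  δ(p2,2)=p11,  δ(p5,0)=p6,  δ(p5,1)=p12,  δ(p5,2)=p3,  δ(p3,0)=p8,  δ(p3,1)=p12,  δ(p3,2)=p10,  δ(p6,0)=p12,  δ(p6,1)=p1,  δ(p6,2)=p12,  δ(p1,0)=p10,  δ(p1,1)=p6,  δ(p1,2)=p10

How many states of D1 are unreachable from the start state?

BFS from p2 reaches {p1, p2, p3, p5, p6, p7, p8, p10, p11, p12}; the 2 state(s) p4, p9 are never visited.

2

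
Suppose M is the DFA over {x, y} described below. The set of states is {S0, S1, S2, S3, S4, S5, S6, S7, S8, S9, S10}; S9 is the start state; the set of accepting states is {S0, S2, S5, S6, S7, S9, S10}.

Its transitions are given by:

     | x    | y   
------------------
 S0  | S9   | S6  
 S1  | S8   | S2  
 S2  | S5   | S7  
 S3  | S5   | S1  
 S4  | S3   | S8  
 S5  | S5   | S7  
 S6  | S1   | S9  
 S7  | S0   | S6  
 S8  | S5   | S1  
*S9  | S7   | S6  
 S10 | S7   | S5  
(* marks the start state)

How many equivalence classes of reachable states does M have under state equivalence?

States {S3,S4,S10} cannot be reached from the start state, so discard them.
Initial partition by acceptance: {S0,S2,S5,S6,S7,S9} | {S1,S8}.
Split {S0,S2,S5,S6,S7,S9} by δ(·,x) → {S0,S2,S5,S7,S9} and {S6}.
Refine {S0,S2,S5,S7,S9} on symbol y: members go to different blocks, giving {S0,S7,S9} and {S2,S5}.
Refine {S1,S8} on symbol x: members go to different blocks, giving {S1} and {S8}.
Stable partition: {S0,S7,S9} | {S1} | {S6} | {S2,S5} | {S8} — 5 equivalence classes.

5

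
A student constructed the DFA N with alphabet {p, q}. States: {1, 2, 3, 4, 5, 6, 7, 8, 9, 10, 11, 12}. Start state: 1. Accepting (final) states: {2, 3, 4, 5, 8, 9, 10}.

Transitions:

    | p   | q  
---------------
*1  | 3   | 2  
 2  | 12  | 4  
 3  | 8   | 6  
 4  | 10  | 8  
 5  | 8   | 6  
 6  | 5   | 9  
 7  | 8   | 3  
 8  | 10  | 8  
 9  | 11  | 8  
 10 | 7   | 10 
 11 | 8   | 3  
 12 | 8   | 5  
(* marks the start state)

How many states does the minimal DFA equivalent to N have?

P0 = {2,3,4,5,8,9,10} | {1,6,7,11,12}.
Refine {2,3,4,5,8,9,10} on symbol p: members go to different blocks, giving {3,4,5,8} and {2,9,10}.
Refine {3,4,5,8} on symbol p: members go to different blocks, giving {3,5} and {4,8}.
Refine {1,6,7,11,12} on symbol p: members go to different blocks, giving {7,11,12} and {1,6}.
Refine {2,9,10} on symbol q: members go to different blocks, giving {2,9} and {10}.
The partition is now stable with 6 blocks: {3,5} | {7,11,12} | {2,9} | {4,8} | {1,6} | {10}.

6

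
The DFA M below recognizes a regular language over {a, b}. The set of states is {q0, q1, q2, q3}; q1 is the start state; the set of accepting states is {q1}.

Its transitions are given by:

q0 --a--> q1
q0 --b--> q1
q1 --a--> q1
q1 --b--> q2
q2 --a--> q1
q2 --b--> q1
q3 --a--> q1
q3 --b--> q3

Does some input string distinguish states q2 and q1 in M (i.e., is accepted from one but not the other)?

Reachable states from the start: {q1,q2}. Unreachable: {q0,q3} — drop them.
P0 = {q1} | {q2}.
The partition is now stable with 2 blocks: {q1} | {q2}.
q2 and q1 end up in different blocks, so they are distinguishable. For instance, the string 'ε' is accepted from only q1.

Yes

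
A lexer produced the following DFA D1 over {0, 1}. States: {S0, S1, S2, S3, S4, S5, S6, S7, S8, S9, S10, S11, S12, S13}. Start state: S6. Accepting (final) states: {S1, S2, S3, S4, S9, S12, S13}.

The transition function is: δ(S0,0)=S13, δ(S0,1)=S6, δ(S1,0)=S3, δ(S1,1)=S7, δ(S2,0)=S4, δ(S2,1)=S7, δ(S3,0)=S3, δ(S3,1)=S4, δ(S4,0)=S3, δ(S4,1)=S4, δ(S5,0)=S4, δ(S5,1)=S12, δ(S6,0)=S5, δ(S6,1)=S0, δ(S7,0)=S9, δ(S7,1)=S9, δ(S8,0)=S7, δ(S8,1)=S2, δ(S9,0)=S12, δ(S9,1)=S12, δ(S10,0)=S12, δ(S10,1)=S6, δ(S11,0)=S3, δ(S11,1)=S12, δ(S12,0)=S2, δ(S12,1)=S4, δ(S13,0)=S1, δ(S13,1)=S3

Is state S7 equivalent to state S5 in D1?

Reachable states from the start: {S0,S1,S2,S3,S4,S5,S6,S7,S9,S12,S13}. Unreachable: {S8,S10,S11} — drop them.
Start with accepting vs non-accepting: {S1,S2,S3,S4,S9,S12,S13} | {S0,S5,S6,S7}.
On input 1, block {S1,S2,S3,S4,S9,S12,S13} splits into {S3,S4,S9,S12,S13} and {S1,S2}.
On input 0, block {S3,S4,S9,S12,S13} splits into {S3,S4,S9} and {S12,S13}.
On input 0, block {S3,S4,S9} splits into {S3,S4} and {S9}.
Refine {S0,S5,S6,S7} on symbol 0: members go to different blocks, giving {S0} and {S5} and {S6} and {S7}.
Stable partition: {S3,S4} | {S0} | {S1,S2} | {S12,S13} | {S9} | {S5} | {S6} | {S7} — 8 equivalence classes.
S7 and S5 end up in different blocks, so they are distinguishable. For instance, the string '101' is accepted from only S7.

No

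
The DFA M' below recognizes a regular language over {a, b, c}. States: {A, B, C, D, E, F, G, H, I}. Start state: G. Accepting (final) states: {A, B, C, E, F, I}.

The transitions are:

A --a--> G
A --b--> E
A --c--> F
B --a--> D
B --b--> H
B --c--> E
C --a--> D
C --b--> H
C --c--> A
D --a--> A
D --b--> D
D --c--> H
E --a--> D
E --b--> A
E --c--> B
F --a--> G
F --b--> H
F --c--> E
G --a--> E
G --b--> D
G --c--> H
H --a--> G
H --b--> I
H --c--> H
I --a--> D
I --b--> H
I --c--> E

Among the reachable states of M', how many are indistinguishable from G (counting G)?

2

First remove the unreachable states {C}; 8 states remain.
Initial partition by acceptance: {A,B,E,F,I} | {D,G,H}.
Split {A,B,E,F,I} by δ(·,b) → {B,F,I} and {A,E}.
Refine {D,G,H} on symbol a: members go to different blocks, giving {D,G} and {H}.
Stable partition: {B,F,I} | {D,G} | {A,E} | {H} — 4 equivalence classes.
State G belongs to the block {D,G}, which has 2 states.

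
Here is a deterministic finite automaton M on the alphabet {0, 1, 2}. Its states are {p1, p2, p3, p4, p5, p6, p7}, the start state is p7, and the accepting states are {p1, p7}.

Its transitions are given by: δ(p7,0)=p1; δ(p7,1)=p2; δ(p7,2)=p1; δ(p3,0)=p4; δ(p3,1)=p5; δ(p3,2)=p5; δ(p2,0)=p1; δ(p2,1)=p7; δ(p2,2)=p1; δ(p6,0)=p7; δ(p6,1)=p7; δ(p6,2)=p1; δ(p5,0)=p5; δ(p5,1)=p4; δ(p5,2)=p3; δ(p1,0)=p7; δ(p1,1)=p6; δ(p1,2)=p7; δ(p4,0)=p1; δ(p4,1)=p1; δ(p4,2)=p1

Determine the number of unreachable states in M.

3

No path from p7 leads to p3, p4, p5; the other 4 states are all reachable.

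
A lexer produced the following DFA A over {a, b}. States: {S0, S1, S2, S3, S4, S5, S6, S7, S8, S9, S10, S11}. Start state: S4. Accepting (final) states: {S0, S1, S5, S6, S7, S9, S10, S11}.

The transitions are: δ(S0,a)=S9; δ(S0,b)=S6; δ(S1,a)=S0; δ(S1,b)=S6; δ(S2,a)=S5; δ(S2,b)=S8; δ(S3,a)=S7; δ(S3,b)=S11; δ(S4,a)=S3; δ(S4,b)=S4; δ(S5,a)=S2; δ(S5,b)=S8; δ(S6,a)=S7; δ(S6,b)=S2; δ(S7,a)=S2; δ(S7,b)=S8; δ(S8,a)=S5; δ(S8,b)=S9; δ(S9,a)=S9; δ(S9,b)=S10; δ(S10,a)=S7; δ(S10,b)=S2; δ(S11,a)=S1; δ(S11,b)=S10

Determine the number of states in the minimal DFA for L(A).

Initial partition by acceptance: {S0,S1,S5,S6,S7,S9,S10,S11} | {S2,S3,S4,S8}.
Split {S0,S1,S5,S6,S7,S9,S10,S11} by δ(·,a) → {S0,S1,S6,S9,S10,S11} and {S5,S7}.
On input a, block {S0,S1,S6,S9,S10,S11} splits into {S0,S1,S9,S11} and {S6,S10}.
Refine {S2,S3,S4,S8} on symbol a: members go to different blocks, giving {S2,S3,S8} and {S4}.
On input b, block {S2,S3,S8} splits into {S3,S8} and {S2}.
Stable partition: {S0,S1,S9,S11} | {S3,S8} | {S5,S7} | {S6,S10} | {S4} | {S2} — 6 equivalence classes.

6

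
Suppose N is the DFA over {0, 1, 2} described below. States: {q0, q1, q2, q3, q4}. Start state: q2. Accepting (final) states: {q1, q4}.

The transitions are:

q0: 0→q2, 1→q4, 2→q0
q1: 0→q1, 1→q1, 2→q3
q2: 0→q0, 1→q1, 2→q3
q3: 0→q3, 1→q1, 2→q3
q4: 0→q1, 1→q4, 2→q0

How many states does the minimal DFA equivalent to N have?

Initial partition by acceptance: {q1,q4} | {q0,q2,q3}.
Stable partition: {q1,q4} | {q0,q2,q3} — 2 equivalence classes.

2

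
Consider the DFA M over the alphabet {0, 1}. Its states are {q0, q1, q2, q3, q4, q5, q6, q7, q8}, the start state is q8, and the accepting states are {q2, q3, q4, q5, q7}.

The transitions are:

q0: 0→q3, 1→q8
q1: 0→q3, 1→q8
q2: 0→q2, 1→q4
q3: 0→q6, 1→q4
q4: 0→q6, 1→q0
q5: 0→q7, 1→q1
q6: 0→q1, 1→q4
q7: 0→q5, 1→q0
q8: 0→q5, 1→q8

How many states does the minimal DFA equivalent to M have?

6

Reachable states from the start: {q0,q1,q3,q4,q5,q6,q7,q8}. Unreachable: {q2} — drop them.
P0 = {q3,q4,q5,q7} | {q0,q1,q6,q8}.
On input 0, block {q3,q4,q5,q7} splits into {q3,q4} and {q5,q7}.
Split {q3,q4} by δ(·,1) → {q3} and {q4}.
Refine {q0,q1,q6,q8} on symbol 0: members go to different blocks, giving {q0,q1} and {q6} and {q8}.
Stable partition: {q3} | {q0,q1} | {q5,q7} | {q4} | {q6} | {q8} — 6 equivalence classes.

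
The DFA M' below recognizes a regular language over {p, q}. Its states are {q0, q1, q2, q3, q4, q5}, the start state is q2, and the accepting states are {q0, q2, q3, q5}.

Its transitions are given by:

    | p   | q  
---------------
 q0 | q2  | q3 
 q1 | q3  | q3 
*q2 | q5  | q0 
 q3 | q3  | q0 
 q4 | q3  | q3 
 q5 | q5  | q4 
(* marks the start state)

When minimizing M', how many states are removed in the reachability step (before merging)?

1

BFS from q2 reaches {q0, q2, q3, q4, q5}; the 1 state(s) q1 are never visited.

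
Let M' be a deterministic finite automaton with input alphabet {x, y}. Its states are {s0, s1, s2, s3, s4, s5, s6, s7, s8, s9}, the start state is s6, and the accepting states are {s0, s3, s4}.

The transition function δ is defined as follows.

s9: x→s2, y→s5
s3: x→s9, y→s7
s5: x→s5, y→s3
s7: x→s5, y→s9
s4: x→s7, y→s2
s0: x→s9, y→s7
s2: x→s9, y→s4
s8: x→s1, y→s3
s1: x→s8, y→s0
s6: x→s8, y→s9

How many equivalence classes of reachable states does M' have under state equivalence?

6

Every state is reachable, so we keep all 10.
Initial partition by acceptance: {s0,s3,s4} | {s1,s2,s5,s6,s7,s8,s9}.
Split {s1,s2,s5,s6,s7,s8,s9} by δ(·,y) → {s1,s2,s5,s8} and {s6,s7,s9}.
Split {s0,s3,s4} by δ(·,y) → {s0,s3} and {s4}.
On input x, block {s1,s2,s5,s8} splits into {s1,s5,s8} and {s2}.
Refine {s6,s7,s9} on symbol x: members go to different blocks, giving {s6,s7} and {s9}.
Stable partition: {s0,s3} | {s1,s5,s8} | {s6,s7} | {s4} | {s2} | {s9} — 6 equivalence classes.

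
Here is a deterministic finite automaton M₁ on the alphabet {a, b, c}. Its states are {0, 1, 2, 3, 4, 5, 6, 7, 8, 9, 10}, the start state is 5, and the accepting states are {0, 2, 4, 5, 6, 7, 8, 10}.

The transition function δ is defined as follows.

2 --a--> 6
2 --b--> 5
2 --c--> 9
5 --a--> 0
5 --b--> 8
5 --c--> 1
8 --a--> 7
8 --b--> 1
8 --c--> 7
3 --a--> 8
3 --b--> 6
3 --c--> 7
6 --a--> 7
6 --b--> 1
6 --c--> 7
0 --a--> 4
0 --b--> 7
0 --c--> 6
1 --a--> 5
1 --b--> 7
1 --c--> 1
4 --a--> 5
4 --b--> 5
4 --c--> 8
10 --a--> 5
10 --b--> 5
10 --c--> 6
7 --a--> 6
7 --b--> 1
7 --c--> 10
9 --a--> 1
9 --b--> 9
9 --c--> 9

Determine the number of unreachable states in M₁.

No path from 5 leads to 2, 3, 9; the other 8 states are all reachable.

3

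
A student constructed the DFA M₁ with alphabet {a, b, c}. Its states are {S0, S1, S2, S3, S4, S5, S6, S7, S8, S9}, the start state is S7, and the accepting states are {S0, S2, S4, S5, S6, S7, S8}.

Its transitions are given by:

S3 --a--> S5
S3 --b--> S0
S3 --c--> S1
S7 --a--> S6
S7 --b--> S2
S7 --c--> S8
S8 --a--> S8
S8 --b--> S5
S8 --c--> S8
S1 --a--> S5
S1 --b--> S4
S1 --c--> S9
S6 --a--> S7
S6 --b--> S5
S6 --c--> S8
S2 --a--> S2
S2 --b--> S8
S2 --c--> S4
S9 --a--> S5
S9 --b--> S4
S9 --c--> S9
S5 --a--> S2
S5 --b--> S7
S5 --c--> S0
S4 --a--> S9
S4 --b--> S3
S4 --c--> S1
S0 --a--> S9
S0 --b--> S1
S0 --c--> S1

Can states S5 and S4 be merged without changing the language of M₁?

No

Every state is reachable, so we keep all 10.
Start with accepting vs non-accepting: {S0,S2,S4,S5,S6,S7,S8} | {S1,S3,S9}.
Refine {S0,S2,S4,S5,S6,S7,S8} on symbol a: members go to different blocks, giving {S2,S5,S6,S7,S8} and {S0,S4}.
Refine {S2,S5,S6,S7,S8} on symbol c: members go to different blocks, giving {S6,S7,S8} and {S2,S5}.
Stable partition: {S6,S7,S8} | {S1,S3,S9} | {S0,S4} | {S2,S5} — 4 equivalence classes.
S5 and S4 end up in different blocks, so they are distinguishable. For instance, the string 'a' is accepted from only S5.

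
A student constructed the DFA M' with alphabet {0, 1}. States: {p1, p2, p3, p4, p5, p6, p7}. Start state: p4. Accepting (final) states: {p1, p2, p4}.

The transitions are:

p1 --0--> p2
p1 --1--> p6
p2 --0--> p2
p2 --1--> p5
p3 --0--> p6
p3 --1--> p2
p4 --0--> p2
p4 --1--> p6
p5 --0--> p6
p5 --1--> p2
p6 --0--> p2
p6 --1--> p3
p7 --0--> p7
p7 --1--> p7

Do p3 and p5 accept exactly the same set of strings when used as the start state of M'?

States {p1,p7} cannot be reached from the start state, so discard them.
Start with accepting vs non-accepting: {p2,p4} | {p3,p5,p6}.
Split {p3,p5,p6} by δ(·,0) → {p3,p5} and {p6}.
Split {p2,p4} by δ(·,1) → {p2} and {p4}.
Stable partition: {p2} | {p3,p5} | {p6} | {p4} — 4 equivalence classes.
p3 and p5 lie in the same block of the stable partition, so they are equivalent — no string distinguishes them.

Yes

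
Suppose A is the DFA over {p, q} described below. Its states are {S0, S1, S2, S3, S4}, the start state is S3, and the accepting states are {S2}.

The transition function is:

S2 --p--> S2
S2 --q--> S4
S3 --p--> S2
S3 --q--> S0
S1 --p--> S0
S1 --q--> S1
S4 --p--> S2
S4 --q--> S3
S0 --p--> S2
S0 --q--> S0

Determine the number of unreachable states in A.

Starting at S3 and following transitions, the reachable set is {S0, S2, S3, S4}. That leaves S1 unreachable — 1 in total.

1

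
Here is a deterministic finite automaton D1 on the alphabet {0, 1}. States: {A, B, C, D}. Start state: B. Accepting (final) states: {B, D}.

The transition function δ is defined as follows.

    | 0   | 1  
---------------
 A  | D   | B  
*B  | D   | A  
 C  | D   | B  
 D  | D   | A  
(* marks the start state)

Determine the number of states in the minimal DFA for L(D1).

2

Reachable states from the start: {A,B,D}. Unreachable: {C} — drop them.
Initial partition by acceptance: {B,D} | {A}.
Stable partition: {B,D} | {A} — 2 equivalence classes.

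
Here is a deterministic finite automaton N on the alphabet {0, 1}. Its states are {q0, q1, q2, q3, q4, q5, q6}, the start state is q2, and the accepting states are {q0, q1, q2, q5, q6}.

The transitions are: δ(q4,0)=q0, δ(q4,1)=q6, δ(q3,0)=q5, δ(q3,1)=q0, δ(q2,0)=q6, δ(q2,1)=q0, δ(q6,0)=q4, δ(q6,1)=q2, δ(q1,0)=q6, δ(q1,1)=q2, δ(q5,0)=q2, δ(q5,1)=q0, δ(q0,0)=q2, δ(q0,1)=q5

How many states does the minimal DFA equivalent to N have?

States {q1,q3} cannot be reached from the start state, so discard them.
Initial partition by acceptance: {q0,q2,q5,q6} | {q4}.
On input 0, block {q0,q2,q5,q6} splits into {q0,q2,q5} and {q6}.
Refine {q0,q2,q5} on symbol 0: members go to different blocks, giving {q0,q5} and {q2}.
The partition is now stable with 4 blocks: {q0,q5} | {q4} | {q6} | {q2}.

4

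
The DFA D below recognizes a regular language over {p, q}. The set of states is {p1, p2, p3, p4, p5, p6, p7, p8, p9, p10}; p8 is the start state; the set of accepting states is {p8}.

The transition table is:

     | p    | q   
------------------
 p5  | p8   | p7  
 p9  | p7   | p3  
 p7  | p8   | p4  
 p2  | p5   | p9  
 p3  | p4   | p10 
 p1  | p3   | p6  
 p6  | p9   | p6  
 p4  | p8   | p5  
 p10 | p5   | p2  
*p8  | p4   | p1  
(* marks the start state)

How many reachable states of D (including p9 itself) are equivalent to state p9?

4

P0 = {p8} | {p1,p2,p3,p4,p5,p6,p7,p9,p10}.
Refine {p1,p2,p3,p4,p5,p6,p7,p9,p10} on symbol p: members go to different blocks, giving {p1,p2,p3,p6,p9,p10} and {p4,p5,p7}.
Split {p1,p2,p3,p6,p9,p10} by δ(·,p) → {p2,p3,p9,p10} and {p1,p6}.
Stable partition: {p8} | {p2,p3,p9,p10} | {p4,p5,p7} | {p1,p6} — 4 equivalence classes.
State p9 belongs to the block {p2,p3,p9,p10}, which has 4 states.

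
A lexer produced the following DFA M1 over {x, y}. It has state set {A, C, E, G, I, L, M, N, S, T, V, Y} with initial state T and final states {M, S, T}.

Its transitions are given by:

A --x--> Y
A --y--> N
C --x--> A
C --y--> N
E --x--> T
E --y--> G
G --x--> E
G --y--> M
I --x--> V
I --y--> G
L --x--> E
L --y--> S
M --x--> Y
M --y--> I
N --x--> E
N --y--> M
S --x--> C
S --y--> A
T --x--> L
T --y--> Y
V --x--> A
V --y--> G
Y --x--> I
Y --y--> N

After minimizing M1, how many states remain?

Start with accepting vs non-accepting: {M,S,T} | {A,C,E,G,I,L,N,V,Y}.
On input x, block {A,C,E,G,I,L,N,V,Y} splits into {A,C,G,I,L,N,V,Y} and {E}.
On input x, block {A,C,G,I,L,N,V,Y} splits into {A,C,I,V,Y} and {G,L,N}.
Refine {M,S,T} on symbol x: members go to different blocks, giving {M,S} and {T}.
The partition is now stable with 5 blocks: {M,S} | {A,C,I,V,Y} | {E} | {G,L,N} | {T}.

5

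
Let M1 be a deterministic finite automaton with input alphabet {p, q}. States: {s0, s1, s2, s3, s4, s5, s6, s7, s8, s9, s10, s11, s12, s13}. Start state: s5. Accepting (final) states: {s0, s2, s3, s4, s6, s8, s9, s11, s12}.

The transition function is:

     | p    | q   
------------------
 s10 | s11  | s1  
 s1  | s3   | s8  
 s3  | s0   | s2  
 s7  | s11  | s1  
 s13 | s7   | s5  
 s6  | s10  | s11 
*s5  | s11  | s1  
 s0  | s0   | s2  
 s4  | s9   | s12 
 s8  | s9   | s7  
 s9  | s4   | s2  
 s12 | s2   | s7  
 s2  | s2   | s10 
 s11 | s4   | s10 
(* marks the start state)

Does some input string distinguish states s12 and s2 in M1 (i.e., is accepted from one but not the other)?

First remove the unreachable states {s6,s13}; 12 states remain.
Initial partition by acceptance: {s0,s2,s3,s4,s8,s9,s11,s12} | {s1,s5,s7,s10}.
Split {s0,s2,s3,s4,s8,s9,s11,s12} by δ(·,q) → {s0,s3,s4,s9} and {s2,s8,s11,s12}.
Split {s1,s5,s7,s10} by δ(·,p) → {s5,s7,s10} and {s1}.
Split {s2,s8,s11,s12} by δ(·,p) → {s2,s12} and {s8,s11}.
The partition is now stable with 5 blocks: {s0,s3,s4,s9} | {s5,s7,s10} | {s2,s12} | {s1} | {s8,s11}.
s12 and s2 lie in the same block of the stable partition, so they are equivalent — no string distinguishes them.

No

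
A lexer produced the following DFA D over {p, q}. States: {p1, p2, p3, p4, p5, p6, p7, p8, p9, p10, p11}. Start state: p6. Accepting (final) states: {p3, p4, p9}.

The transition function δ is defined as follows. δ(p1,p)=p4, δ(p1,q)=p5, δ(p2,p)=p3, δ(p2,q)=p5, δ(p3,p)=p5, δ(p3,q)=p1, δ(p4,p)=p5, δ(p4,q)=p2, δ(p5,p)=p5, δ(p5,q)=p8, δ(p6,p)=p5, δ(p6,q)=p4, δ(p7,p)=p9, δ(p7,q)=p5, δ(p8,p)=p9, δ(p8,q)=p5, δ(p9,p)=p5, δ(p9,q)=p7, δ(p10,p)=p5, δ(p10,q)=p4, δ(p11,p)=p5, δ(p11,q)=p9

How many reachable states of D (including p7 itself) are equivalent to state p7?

4

First remove the unreachable states {p10,p11}; 9 states remain.
P0 = {p3,p4,p9} | {p1,p2,p5,p6,p7,p8}.
On input p, block {p1,p2,p5,p6,p7,p8} splits into {p1,p2,p7,p8} and {p5,p6}.
Refine {p5,p6} on symbol q: members go to different blocks, giving {p5} and {p6}.
No further refinement is possible. Final partition (4 blocks): {p3,p4,p9} | {p1,p2,p7,p8} | {p5} | {p6}.
State p7 belongs to the block {p1,p2,p7,p8}, which has 4 states.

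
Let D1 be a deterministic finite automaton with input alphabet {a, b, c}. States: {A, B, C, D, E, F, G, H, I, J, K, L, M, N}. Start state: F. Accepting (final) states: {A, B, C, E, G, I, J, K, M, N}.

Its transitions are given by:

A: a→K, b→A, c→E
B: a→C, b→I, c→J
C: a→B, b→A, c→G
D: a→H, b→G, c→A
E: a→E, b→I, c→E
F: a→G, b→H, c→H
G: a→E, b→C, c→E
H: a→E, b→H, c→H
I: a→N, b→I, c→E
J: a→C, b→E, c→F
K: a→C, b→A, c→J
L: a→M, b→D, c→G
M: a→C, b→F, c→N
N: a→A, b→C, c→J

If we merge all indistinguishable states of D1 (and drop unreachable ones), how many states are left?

First remove the unreachable states {D,L,M}; 11 states remain.
P0 = {A,B,C,E,G,I,J,K,N} | {F,H}.
On input c, block {A,B,C,E,G,I,J,K,N} splits into {A,B,C,E,G,I,K,N} and {J}.
Refine {A,B,C,E,G,I,K,N} on symbol c: members go to different blocks, giving {A,C,E,G,I} and {B,K,N}.
Refine {A,C,E,G,I} on symbol a: members go to different blocks, giving {A,C,I} and {E,G}.
The partition is now stable with 5 blocks: {A,C,I} | {F,H} | {J} | {B,K,N} | {E,G}.

5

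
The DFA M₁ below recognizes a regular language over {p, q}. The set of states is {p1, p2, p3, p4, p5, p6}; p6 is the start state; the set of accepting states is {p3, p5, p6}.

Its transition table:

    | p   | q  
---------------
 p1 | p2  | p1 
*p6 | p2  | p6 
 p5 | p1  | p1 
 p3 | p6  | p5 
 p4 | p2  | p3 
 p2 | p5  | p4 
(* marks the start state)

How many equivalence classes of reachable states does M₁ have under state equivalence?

Every state is reachable, so we keep all 6.
Initial partition by acceptance: {p3,p5,p6} | {p1,p2,p4}.
Split {p3,p5,p6} by δ(·,p) → {p5,p6} and {p3}.
Split {p5,p6} by δ(·,q) → {p5} and {p6}.
Refine {p1,p2,p4} on symbol p: members go to different blocks, giving {p1,p4} and {p2}.
Split {p1,p4} by δ(·,q) → {p1} and {p4}.
No further refinement is possible. Final partition (6 blocks): {p5} | {p1} | {p3} | {p6} | {p2} | {p4}.

6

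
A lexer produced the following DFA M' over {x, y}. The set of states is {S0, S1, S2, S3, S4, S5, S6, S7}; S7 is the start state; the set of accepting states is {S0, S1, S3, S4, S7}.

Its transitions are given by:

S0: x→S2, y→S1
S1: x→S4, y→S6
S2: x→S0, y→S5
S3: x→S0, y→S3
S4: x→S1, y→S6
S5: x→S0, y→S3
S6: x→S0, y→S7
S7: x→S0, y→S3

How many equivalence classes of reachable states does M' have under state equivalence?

All states are reachable from the start state.
Initial partition by acceptance: {S0,S1,S3,S4,S7} | {S2,S5,S6}.
On input x, block {S0,S1,S3,S4,S7} splits into {S1,S3,S4,S7} and {S0}.
Split {S1,S3,S4,S7} by δ(·,x) → {S1,S4} and {S3,S7}.
Split {S2,S5,S6} by δ(·,y) → {S5,S6} and {S2}.
The partition is now stable with 5 blocks: {S1,S4} | {S5,S6} | {S0} | {S3,S7} | {S2}.

5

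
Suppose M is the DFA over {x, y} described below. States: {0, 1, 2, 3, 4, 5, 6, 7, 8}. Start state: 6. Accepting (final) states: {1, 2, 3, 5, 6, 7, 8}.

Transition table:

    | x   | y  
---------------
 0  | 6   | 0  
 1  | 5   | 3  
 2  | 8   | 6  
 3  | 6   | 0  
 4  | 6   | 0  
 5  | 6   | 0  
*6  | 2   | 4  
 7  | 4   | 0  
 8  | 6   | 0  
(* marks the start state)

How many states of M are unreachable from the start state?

4

No path from 6 leads to 1, 3, 5, 7; the other 5 states are all reachable.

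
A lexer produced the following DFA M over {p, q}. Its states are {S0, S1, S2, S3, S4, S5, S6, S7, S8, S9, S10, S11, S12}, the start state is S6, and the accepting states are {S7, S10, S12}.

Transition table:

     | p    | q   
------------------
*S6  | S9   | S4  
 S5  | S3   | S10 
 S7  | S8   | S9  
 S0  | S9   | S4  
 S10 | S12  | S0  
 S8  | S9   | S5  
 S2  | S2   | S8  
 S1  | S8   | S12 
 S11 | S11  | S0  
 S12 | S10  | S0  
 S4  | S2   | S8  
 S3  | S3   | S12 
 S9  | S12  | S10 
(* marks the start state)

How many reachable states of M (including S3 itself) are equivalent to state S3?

First remove the unreachable states {S1,S7,S11}; 10 states remain.
P0 = {S10,S12} | {S0,S2,S3,S4,S5,S6,S8,S9}.
On input p, block {S0,S2,S3,S4,S5,S6,S8,S9} splits into {S0,S2,S3,S4,S5,S6,S8} and {S9}.
Refine {S0,S2,S3,S4,S5,S6,S8} on symbol p: members go to different blocks, giving {S2,S3,S4,S5} and {S0,S6,S8}.
Refine {S2,S3,S4,S5} on symbol q: members go to different blocks, giving {S2,S4} and {S3,S5}.
Refine {S0,S6,S8} on symbol q: members go to different blocks, giving {S0,S6} and {S8}.
Stable partition: {S10,S12} | {S2,S4} | {S9} | {S0,S6} | {S3,S5} | {S8} — 6 equivalence classes.
State S3 belongs to the block {S3,S5}, which has 2 states.

2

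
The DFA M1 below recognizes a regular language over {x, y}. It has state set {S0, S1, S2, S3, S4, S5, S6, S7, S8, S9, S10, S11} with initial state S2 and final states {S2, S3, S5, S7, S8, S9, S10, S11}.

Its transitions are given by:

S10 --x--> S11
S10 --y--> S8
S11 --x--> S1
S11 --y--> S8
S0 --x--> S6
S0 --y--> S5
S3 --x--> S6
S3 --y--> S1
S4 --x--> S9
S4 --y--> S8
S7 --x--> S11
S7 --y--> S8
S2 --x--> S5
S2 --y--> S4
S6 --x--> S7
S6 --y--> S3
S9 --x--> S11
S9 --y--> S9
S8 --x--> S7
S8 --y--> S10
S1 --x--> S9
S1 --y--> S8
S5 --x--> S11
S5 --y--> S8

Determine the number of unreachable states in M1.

BFS from S2 reaches {S1, S2, S4, S5, S7, S8, S9, S10, S11}; the 3 state(s) S0, S3, S6 are never visited.

3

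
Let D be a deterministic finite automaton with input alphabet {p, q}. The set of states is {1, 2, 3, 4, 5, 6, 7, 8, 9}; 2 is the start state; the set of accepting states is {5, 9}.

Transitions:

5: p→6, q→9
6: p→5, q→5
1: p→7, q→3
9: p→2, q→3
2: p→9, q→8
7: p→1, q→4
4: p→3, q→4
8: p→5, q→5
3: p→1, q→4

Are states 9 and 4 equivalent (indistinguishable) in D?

No

Every state is reachable, so we keep all 9.
Initial partition by acceptance: {5,9} | {1,2,3,4,6,7,8}.
On input q, block {5,9} splits into {5} and {9}.
Refine {1,2,3,4,6,7,8} on symbol p: members go to different blocks, giving {1,3,4,7} and {6,8} and {2}.
No further refinement is possible. Final partition (5 blocks): {5} | {1,3,4,7} | {9} | {6,8} | {2}.
9 and 4 end up in different blocks, so they are distinguishable. For instance, the string 'ε' is accepted from only 9.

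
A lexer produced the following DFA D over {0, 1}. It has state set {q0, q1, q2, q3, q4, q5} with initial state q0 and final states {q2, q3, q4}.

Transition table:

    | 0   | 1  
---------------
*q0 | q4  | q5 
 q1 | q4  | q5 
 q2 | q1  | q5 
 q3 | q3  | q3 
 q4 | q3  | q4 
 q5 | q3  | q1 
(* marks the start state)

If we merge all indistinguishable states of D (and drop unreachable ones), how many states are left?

Reachable states from the start: {q0,q1,q3,q4,q5}. Unreachable: {q2} — drop them.
Initial partition by acceptance: {q3,q4} | {q0,q1,q5}.
The partition is now stable with 2 blocks: {q3,q4} | {q0,q1,q5}.

2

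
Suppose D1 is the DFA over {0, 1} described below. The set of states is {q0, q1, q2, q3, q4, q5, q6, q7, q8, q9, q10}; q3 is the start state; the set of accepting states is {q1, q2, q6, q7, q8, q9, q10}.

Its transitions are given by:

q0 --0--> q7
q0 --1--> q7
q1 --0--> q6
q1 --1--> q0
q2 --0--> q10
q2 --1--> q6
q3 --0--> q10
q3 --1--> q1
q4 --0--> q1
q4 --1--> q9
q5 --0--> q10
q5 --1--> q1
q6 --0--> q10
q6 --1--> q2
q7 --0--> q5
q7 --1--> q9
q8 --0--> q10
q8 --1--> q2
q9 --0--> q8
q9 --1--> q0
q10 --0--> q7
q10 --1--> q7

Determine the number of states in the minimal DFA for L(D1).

States {q4} cannot be reached from the start state, so discard them.
Start with accepting vs non-accepting: {q1,q2,q6,q7,q8,q9,q10} | {q0,q3,q5}.
Split {q1,q2,q6,q7,q8,q9,q10} by δ(·,0) → {q1,q2,q6,q8,q9,q10} and {q7}.
Split {q1,q2,q6,q8,q9,q10} by δ(·,0) → {q1,q2,q6,q8,q9} and {q10}.
On input 0, block {q1,q2,q6,q8,q9} splits into {q2,q6,q8} and {q1,q9}.
Refine {q0,q3,q5} on symbol 0: members go to different blocks, giving {q3,q5} and {q0}.
Stable partition: {q2,q6,q8} | {q3,q5} | {q7} | {q10} | {q1,q9} | {q0} — 6 equivalence classes.

6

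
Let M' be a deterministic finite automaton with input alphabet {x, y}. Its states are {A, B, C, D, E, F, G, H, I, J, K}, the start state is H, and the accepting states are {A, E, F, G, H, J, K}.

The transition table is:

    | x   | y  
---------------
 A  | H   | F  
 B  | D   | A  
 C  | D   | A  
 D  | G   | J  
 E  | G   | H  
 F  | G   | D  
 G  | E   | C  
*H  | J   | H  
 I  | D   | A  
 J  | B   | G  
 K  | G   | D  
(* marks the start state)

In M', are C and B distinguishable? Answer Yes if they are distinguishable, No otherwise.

No

First remove the unreachable states {I,K}; 9 states remain.
Initial partition by acceptance: {A,E,F,G,H,J} | {B,C,D}.
On input x, block {A,E,F,G,H,J} splits into {A,E,F,G,H} and {J}.
On input x, block {A,E,F,G,H} splits into {A,E,F,G} and {H}.
Split {A,E,F,G} by δ(·,x) → {E,F,G} and {A}.
On input y, block {E,F,G} splits into {F,G} and {E}.
Refine {F,G} on symbol x: members go to different blocks, giving {F} and {G}.
On input x, block {B,C,D} splits into {B,C} and {D}.
No further refinement is possible. Final partition (8 blocks): {F} | {B,C} | {J} | {H} | {A} | {E} | {G} | {D}.
C and B lie in the same block of the stable partition, so they are equivalent — no string distinguishes them.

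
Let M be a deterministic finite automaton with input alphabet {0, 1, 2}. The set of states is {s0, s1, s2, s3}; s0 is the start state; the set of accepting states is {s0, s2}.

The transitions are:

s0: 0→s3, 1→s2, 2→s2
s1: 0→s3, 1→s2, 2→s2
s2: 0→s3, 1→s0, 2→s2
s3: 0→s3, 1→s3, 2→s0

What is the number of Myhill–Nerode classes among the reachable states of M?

2

States {s1} cannot be reached from the start state, so discard them.
Start with accepting vs non-accepting: {s0,s2} | {s3}.
Stable partition: {s0,s2} | {s3} — 2 equivalence classes.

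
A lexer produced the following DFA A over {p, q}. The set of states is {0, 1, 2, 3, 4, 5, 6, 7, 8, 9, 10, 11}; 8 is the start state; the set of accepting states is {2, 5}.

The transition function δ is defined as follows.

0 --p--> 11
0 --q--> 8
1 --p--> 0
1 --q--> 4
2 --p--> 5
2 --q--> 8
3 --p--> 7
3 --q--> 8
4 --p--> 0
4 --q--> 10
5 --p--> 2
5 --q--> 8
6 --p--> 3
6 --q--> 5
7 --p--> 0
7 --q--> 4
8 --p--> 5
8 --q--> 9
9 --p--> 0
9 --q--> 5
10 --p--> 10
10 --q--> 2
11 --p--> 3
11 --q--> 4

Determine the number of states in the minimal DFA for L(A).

7

Reachable states from the start: {0,2,3,4,5,7,8,9,10,11}. Unreachable: {1,6} — drop them.
P0 = {2,5} | {0,3,4,7,8,9,10,11}.
On input p, block {0,3,4,7,8,9,10,11} splits into {0,3,4,7,9,10,11} and {8}.
Split {0,3,4,7,9,10,11} by δ(·,q) → {4,7,11} and {0,3} and {9,10}.
Split {4,7,11} by δ(·,q) → {7,11} and {4}.
Refine {9,10} on symbol p: members go to different blocks, giving {9} and {10}.
The partition is now stable with 7 blocks: {2,5} | {7,11} | {8} | {0,3} | {9} | {4} | {10}.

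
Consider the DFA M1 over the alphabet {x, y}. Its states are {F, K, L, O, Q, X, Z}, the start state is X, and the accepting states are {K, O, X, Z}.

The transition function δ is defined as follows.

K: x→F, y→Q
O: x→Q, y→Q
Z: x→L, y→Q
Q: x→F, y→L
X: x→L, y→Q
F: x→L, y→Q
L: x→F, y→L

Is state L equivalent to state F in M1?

First remove the unreachable states {K,O,Z}; 4 states remain.
Initial partition by acceptance: {X} | {F,L,Q}.
No further refinement is possible. Final partition (2 blocks): {X} | {F,L,Q}.
L and F lie in the same block of the stable partition, so they are equivalent — no string distinguishes them.

Yes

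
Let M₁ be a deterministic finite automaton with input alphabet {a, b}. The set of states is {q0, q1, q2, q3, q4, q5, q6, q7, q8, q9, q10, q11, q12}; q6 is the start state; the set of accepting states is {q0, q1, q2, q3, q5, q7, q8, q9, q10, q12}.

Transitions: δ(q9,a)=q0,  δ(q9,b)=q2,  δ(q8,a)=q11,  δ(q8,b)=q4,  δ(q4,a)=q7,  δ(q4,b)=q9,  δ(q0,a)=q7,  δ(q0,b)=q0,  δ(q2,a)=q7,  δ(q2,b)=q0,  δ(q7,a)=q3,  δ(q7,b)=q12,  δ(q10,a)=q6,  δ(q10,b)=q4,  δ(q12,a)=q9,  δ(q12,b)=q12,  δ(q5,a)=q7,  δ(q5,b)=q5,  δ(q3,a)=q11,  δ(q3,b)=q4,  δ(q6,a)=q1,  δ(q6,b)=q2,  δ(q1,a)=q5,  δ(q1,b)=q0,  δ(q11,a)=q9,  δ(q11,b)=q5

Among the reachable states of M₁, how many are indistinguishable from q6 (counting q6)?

States {q8,q10} cannot be reached from the start state, so discard them.
Initial partition by acceptance: {q0,q1,q2,q3,q5,q7,q9,q12} | {q4,q6,q11}.
On input a, block {q0,q1,q2,q3,q5,q7,q9,q12} splits into {q0,q1,q2,q5,q7,q9,q12} and {q3}.
Split {q0,q1,q2,q5,q7,q9,q12} by δ(·,a) → {q0,q1,q2,q5,q9,q12} and {q7}.
Split {q0,q1,q2,q5,q9,q12} by δ(·,a) → {q0,q2,q5} and {q1,q9,q12}.
On input a, block {q4,q6,q11} splits into {q6,q11} and {q4}.
On input a, block {q1,q9,q12} splits into {q1,q9} and {q12}.
No further refinement is possible. Final partition (7 blocks): {q0,q2,q5} | {q6,q11} | {q3} | {q7} | {q1,q9} | {q4} | {q12}.
The equivalence class containing q6 is {q6,q11}, of size 2.

2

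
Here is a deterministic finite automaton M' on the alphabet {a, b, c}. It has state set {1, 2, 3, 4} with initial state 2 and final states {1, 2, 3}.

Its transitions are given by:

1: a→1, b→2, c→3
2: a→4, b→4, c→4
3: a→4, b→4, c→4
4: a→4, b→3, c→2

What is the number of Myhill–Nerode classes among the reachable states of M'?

First remove the unreachable states {1}; 3 states remain.
Start with accepting vs non-accepting: {2,3} | {4}.
The partition is now stable with 2 blocks: {2,3} | {4}.

2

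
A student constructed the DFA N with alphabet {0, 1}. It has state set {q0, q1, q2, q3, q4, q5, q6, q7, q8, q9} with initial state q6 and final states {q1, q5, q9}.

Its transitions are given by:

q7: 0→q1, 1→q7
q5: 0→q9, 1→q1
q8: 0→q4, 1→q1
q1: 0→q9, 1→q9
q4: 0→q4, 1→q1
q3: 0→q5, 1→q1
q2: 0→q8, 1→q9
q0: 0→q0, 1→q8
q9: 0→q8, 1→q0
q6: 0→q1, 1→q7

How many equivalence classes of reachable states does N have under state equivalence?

5

First remove the unreachable states {q2,q3,q5}; 7 states remain.
Start with accepting vs non-accepting: {q1,q9} | {q0,q4,q6,q7,q8}.
On input 0, block {q1,q9} splits into {q1} and {q9}.
On input 0, block {q0,q4,q6,q7,q8} splits into {q0,q4,q8} and {q6,q7}.
On input 1, block {q0,q4,q8} splits into {q4,q8} and {q0}.
The partition is now stable with 5 blocks: {q1} | {q4,q8} | {q9} | {q6,q7} | {q0}.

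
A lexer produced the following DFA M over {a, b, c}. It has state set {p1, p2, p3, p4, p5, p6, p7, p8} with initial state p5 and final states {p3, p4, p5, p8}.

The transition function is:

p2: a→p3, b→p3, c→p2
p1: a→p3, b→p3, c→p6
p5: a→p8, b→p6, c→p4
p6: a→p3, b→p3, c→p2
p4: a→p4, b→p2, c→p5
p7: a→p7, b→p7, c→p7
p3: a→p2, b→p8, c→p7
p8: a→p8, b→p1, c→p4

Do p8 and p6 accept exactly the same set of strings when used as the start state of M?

Every state is reachable, so we keep all 8.
Initial partition by acceptance: {p3,p4,p5,p8} | {p1,p2,p6,p7}.
On input a, block {p3,p4,p5,p8} splits into {p4,p5,p8} and {p3}.
On input a, block {p1,p2,p6,p7} splits into {p1,p2,p6} and {p7}.
No further refinement is possible. Final partition (4 blocks): {p4,p5,p8} | {p1,p2,p6} | {p3} | {p7}.
p8 and p6 end up in different blocks, so they are distinguishable. For instance, the string 'ε' is accepted from only p8.

No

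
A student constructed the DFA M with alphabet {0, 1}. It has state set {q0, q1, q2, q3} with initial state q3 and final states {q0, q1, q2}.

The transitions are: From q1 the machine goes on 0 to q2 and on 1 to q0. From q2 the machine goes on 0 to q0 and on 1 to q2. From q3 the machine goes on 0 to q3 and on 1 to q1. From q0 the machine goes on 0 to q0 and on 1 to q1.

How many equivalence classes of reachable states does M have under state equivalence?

Initial partition by acceptance: {q0,q1,q2} | {q3}.
The partition is now stable with 2 blocks: {q0,q1,q2} | {q3}.

2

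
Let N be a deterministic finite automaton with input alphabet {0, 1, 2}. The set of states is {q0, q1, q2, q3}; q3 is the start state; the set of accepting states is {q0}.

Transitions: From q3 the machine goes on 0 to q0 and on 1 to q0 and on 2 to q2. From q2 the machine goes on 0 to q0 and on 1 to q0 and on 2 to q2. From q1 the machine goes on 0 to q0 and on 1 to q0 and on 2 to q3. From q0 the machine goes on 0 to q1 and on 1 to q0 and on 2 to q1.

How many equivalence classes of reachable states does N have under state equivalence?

2

Every state is reachable, so we keep all 4.
Initial partition by acceptance: {q0} | {q1,q2,q3}.
The partition is now stable with 2 blocks: {q0} | {q1,q2,q3}.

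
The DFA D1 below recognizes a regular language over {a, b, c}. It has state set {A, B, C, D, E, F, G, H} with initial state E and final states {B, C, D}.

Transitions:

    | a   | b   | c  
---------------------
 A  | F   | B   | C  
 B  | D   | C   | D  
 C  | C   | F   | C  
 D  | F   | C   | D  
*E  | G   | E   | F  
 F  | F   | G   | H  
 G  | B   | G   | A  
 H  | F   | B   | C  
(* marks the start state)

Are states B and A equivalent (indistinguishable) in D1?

Every state is reachable, so we keep all 8.
P0 = {B,C,D} | {A,E,F,G,H}.
Refine {B,C,D} on symbol a: members go to different blocks, giving {B,C} and {D}.
On input a, block {B,C} splits into {B} and {C}.
Refine {A,E,F,G,H} on symbol a: members go to different blocks, giving {A,E,F,H} and {G}.
Refine {A,E,F,H} on symbol a: members go to different blocks, giving {A,F,H} and {E}.
Split {A,F,H} by δ(·,b) → {A,H} and {F}.
The partition is now stable with 7 blocks: {B} | {A,H} | {D} | {C} | {G} | {E} | {F}.
B and A end up in different blocks, so they are distinguishable. For instance, the string 'ε' is accepted from only B.

No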